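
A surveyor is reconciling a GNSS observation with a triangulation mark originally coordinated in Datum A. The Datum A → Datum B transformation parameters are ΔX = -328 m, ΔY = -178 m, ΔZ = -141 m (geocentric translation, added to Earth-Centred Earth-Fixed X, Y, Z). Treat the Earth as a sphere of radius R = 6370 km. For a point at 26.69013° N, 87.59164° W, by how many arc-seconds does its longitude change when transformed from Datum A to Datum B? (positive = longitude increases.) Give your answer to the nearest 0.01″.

sin φ = 0.449165, cos φ = 0.893449, sin λ = -0.999117, cos λ = 0.042021.
East component: ΔE = −sin λ·ΔX + cos λ·ΔY = −(-0.999117)(-328) + (0.042021)(-178) = -335.19 m.
1° of latitude spans πR/180 = 111177 m; at latitude φ, 1° of longitude spans that × cos φ = 99331.4 m, so Δλ = -335.19 / 99331.4 × 3600 = -12.148″.

Δλ = -12.15″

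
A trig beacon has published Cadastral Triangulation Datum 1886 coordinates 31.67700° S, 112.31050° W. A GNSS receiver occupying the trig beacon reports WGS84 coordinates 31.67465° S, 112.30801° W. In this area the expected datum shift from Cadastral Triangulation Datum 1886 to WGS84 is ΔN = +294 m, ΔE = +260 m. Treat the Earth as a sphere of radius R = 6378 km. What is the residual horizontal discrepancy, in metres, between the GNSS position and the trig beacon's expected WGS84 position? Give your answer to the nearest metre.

40 m

Observed coordinate differences: Δφ = +0.00235°, Δλ = +0.00249°.
Converting to metres (1° lat = 111317 m, cos φ = 0.851022): observed ΔN = 261.6 m, observed ΔE = 235.9 m.
Subtracting the expected shift leaves a residual of 261.6 − (294) = -32.4 m north and 235.9 − (260) = -24.1 m east.
Residual distance = √((-32.4)² + (-24.1)²) = 40.4 m.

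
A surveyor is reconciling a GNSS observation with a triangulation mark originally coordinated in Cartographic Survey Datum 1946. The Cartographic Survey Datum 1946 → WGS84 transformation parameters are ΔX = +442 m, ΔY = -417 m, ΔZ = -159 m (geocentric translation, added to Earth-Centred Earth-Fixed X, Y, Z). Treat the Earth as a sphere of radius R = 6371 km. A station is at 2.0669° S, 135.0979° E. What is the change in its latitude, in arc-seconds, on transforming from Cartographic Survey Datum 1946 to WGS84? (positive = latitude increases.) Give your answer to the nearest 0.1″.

sin φ = -0.036066, cos φ = 0.999349, sin λ = 0.705898, cos λ = -0.708314.
North component: ΔN = −sin φ cos λ·ΔX − sin φ sin λ·ΔY + cos φ·ΔZ = −(-0.036066)(-0.708314)(442) − (-0.036066)(0.705898)(-417) + (0.999349)(-159) = -180.80 m.
1° of latitude spans πR/180 = 111195 m, so Δφ = -180.80 / 111195 × 3600 = -5.854″.

Δφ = -5.9″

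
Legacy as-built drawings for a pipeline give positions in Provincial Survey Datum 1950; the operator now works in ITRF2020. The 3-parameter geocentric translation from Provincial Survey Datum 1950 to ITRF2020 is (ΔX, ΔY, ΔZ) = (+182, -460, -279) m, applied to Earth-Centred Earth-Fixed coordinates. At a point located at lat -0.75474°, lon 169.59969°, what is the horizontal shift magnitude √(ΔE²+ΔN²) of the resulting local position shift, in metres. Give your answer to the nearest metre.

At φ = -0.75474°, λ = 169.59969°: sin φ = -0.013172, cos φ = 0.999913, sin λ = 0.180524, cos λ = -0.983570.
ΔE = −sin λ·ΔX + cos λ·ΔY = −(0.180524)·(182) + (-0.983570)·(-460) = 419.59 m.
ΔN = −sin φ cos λ·ΔX − sin φ sin λ·ΔY + cos φ·ΔZ = −(-0.013172)(-0.983570)(182) − (-0.013172)(0.180524)(-460) + (0.999913)(-279) = -282.43 m.
Horizontal magnitude = √(ΔE² + ΔN²) = √(419.59² + (-282.43)²) = 505.79 m.

506 m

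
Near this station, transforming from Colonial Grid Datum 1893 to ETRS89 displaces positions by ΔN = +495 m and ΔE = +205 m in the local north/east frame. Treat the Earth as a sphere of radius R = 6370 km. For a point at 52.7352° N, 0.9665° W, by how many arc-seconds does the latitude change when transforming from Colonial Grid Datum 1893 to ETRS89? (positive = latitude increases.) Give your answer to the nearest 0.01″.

On a sphere of radius R, 1 rad of latitude = R, so Δφ = ΔN / R = 495.0 / 6370000 = 7.7708e-05 rad = 16.028″.

Δφ = 16.03″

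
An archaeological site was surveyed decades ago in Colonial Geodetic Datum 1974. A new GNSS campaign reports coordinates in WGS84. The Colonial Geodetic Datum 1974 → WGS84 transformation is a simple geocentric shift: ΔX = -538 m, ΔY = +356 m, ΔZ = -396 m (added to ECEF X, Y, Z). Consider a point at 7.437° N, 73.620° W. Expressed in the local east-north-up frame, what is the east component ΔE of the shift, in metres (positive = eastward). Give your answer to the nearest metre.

The local east axis at (φ, λ) is (−sin λ, cos λ, 0), so ΔE = −sin(-73.620°)·(-538) + cos(-73.620°)·356 = -415.77 m.

ΔE = -416 m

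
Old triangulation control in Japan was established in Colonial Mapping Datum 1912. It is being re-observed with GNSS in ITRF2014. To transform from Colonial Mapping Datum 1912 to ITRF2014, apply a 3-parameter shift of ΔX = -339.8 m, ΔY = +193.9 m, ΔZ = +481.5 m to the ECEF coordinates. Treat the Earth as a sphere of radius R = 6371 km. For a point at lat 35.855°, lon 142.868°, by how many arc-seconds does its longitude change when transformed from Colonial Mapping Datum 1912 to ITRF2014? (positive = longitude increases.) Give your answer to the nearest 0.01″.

Δλ = 2.02″

sin φ = 0.585736, cos φ = 0.810502, sin λ = 0.603653, cos λ = -0.797247.
East component: ΔE = −sin λ·ΔX + cos λ·ΔY = −(0.603653)(-339.8) + (-0.797247)(193.9) = 50.54 m.
1° of latitude spans πR/180 = 111195 m; at latitude φ, 1° of longitude spans that × cos φ = 90123.7 m, so Δλ = 50.54 / 90123.7 × 3600 = 2.019″.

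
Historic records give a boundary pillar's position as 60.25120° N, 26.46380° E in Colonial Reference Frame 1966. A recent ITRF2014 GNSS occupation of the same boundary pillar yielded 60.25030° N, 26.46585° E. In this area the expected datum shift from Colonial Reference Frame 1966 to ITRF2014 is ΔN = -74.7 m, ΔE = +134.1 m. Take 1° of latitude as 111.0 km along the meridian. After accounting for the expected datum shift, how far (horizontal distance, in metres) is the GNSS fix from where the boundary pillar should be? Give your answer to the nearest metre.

Observed coordinate differences: Δφ = -0.00090°, Δλ = +0.00205°.
Converting to metres (1° lat = 111000 m, cos φ = 0.496198): observed ΔN = -99.9 m, observed ΔE = 112.9 m.
Subtracting the expected shift leaves a residual of -99.9 − (-74.7) = -25.2 m north and 112.9 − (134.1) = -21.2 m east.
Residual distance = √((-25.2)² + (-21.2)²) = 32.9 m.

33 m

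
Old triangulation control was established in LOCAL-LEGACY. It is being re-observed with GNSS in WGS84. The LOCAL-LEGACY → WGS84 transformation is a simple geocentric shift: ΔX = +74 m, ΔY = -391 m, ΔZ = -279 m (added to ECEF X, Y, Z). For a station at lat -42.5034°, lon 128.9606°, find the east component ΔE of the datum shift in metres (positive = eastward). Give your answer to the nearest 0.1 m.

The local east axis at (φ, λ) is (−sin λ, cos λ, 0), so ΔE = −sin(128.9606°)·74 + cos(128.9606°)·(-391) = 188.31 m.

ΔE = 188.3 m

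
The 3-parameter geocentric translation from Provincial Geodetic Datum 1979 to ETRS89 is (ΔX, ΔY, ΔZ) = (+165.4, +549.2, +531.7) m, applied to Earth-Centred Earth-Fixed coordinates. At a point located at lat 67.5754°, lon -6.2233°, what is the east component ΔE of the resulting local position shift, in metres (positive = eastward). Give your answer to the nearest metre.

At φ = 67.5754°, λ = -6.2233°: sin φ = 0.924382, cos φ = 0.381467, sin λ = -0.108404, cos λ = 0.994107.
ΔE = −sin λ·ΔX + cos λ·ΔY = −(-0.108404)·(165.4) + (0.994107)·(549.2) = 563.89 m.

ΔE = 564 m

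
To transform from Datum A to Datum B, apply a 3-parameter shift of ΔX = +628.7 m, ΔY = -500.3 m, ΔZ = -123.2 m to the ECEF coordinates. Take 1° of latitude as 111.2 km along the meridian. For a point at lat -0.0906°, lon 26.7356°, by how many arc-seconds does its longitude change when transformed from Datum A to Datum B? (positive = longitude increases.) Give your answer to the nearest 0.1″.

Δλ = -23.6″

sin φ = -0.001581, cos φ = 0.999999, sin λ = 0.449874, cos λ = 0.893092.
East component: ΔE = −sin λ·ΔX + cos λ·ΔY = −(0.449874)(628.7) + (0.893092)(-500.3) = -729.65 m.
1° of latitude spans 111200 m; at latitude φ, 1° of longitude spans that × cos φ = 111199.9 m, so Δλ = -729.65 / 111199.9 × 3600 = -23.622″.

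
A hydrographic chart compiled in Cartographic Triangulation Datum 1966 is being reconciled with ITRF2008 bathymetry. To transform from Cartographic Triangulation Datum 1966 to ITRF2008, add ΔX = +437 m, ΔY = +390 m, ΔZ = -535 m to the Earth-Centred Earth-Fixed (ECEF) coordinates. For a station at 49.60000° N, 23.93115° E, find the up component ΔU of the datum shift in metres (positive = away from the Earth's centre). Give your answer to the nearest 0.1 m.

ΔU = -46.0 m

At φ = 49.60000°, λ = 23.93115°: sin φ = 0.761538, cos φ = 0.648120, sin λ = 0.405639, cos λ = 0.914034.
ΔU = cos φ cos λ·ΔX + cos φ sin λ·ΔY + sin φ·ΔZ = (0.648120)(0.914034)(437) + (0.648120)(0.405639)(390) + (0.761538)(-535) = -46.01 m.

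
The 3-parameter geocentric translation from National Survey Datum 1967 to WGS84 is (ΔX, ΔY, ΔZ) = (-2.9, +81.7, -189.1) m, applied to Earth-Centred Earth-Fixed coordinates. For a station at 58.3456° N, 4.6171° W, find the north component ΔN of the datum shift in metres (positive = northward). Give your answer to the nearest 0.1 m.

The local north axis is (−sin φ cos λ, −sin φ sin λ, cos φ), giving ΔN = 2.461 + 5.598 − 99.239 = -91.18 m.

ΔN = -91.2 m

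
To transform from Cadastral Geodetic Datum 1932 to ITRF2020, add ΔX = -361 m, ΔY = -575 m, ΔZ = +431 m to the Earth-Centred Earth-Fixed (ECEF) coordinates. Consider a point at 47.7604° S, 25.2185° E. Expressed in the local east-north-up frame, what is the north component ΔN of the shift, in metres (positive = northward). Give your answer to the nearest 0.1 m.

At φ = -47.7604°, λ = 25.2185°: sin φ = -0.740340, cos φ = 0.672232, sin λ = 0.426071, cos λ = 0.904690.
ΔN = −sin φ cos λ·ΔX − sin φ sin λ·ΔY + cos φ·ΔZ = −(-0.740340)(0.904690)(-361) − (-0.740340)(0.426071)(-575) + (0.672232)(431) = -133.43 m.

ΔN = -133.4 m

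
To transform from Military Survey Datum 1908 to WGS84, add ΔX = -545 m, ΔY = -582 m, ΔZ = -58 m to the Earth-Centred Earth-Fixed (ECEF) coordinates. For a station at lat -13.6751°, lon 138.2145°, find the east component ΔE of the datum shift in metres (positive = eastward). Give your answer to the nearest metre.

ΔE = 797 m

At φ = -13.6751°, λ = 138.2145°: sin φ = -0.236416, cos φ = 0.971652, sin λ = 0.666344, cos λ = -0.745645.
ΔE = −sin λ·ΔX + cos λ·ΔY = −(0.666344)·(-545) + (-0.745645)·(-582) = 797.12 m.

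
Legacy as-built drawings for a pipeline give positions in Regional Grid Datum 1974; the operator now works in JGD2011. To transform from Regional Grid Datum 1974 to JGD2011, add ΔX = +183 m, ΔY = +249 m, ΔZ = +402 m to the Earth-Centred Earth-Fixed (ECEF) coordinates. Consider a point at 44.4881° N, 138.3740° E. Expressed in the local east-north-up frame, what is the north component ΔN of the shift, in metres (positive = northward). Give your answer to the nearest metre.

ΔN = 267 m

The local north axis is (−sin φ cos λ, −sin φ sin λ, cos φ), giving ΔN = 95.858 − 115.907 + 286.785 = 266.74 m.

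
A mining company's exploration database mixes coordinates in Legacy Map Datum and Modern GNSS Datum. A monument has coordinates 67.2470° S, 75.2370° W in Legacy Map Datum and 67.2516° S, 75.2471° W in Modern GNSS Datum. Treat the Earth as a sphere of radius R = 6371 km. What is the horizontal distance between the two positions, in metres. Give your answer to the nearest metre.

671 m

Δφ = -67.2516° − -67.2470° = -0.0046°; Δλ = -75.2471° − -75.2370° = -0.0101°.
1° along a meridian = πR/180 = 111195 m.
ΔN = Δφ × 111195 = -511.5 m; ΔE = Δλ × 111195 × cos(-67.2470°) = -0.0101 × 111195 × 0.386759 = -434.4 m.
Distance = √(ΔE² + ΔN²) = √((-434.4)² + (-511.5)²) = 671.0 m.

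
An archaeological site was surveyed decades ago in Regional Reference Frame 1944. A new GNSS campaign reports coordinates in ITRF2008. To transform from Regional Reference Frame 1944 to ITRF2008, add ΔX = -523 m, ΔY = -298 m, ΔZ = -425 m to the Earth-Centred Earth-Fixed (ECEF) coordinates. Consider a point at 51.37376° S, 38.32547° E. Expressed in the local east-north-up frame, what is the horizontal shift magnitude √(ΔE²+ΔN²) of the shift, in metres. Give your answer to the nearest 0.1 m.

735.8 m

At φ = -51.37376°, λ = 38.32547°: sin φ = -0.781235, cos φ = 0.624237, sin λ = 0.620128, cos λ = 0.784501.
ΔE = −sin λ·ΔX + cos λ·ΔY = −(0.620128)·(-523) + (0.784501)·(-298) = 90.55 m.
ΔN = −sin φ cos λ·ΔX − sin φ sin λ·ΔY + cos φ·ΔZ = −(-0.781235)(0.784501)(-523) − (-0.781235)(0.620128)(-298) + (0.624237)(-425) = -730.21 m.
Horizontal magnitude = √(ΔE² + ΔN²) = √(90.55² + (-730.21)²) = 735.80 m.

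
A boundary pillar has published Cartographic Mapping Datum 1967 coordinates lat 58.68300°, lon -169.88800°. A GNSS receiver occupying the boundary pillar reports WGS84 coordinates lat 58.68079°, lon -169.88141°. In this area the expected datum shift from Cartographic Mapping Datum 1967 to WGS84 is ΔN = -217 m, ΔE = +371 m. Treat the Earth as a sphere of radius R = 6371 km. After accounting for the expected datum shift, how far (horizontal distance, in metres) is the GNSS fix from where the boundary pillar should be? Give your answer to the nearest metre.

Observed coordinate differences: Δφ = -0.00221°, Δλ = +0.00659°.
Converting to metres (1° lat = 111195 m, cos φ = 0.519773): observed ΔN = -245.7 m, observed ΔE = 380.9 m.
Subtracting the expected shift leaves a residual of -245.7 − (-217) = -28.7 m north and 380.9 − (371) = 9.9 m east.
Residual distance = √((-28.7)² + 9.9²) = 30.4 m.

30 m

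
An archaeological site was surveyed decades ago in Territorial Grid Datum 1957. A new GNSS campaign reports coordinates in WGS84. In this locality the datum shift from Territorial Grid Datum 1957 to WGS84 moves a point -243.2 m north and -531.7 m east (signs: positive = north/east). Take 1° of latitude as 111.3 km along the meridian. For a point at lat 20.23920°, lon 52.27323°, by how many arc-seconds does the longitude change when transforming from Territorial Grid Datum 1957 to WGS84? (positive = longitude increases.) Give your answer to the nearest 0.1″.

Δλ = -18.3″

At latitude 20.23920°, cos φ = 0.938257.
1° of longitude at this latitude = 111.3 × cos φ = 104.43 km, so Δλ = -531.7 / 104428.0 = -0.0050915° = -18.330″.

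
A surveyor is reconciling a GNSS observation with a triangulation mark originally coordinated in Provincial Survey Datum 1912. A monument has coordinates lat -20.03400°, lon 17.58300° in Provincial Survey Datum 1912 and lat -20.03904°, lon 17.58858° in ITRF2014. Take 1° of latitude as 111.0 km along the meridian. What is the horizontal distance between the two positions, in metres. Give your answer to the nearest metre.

Δφ = -20.03904° − -20.03400° = -0.00504°; Δλ = 17.58858° − 17.58300° = +0.00558°.
ΔN = Δφ × 111000 = -559.4 m; ΔE = Δλ × 111000 × cos(-20.03400°) = +0.00558 × 111000 × 0.939489 = 581.9 m.
Distance = √(ΔE² + ΔN²) = √(581.9² + (-559.4)²) = 807.2 m.

807 m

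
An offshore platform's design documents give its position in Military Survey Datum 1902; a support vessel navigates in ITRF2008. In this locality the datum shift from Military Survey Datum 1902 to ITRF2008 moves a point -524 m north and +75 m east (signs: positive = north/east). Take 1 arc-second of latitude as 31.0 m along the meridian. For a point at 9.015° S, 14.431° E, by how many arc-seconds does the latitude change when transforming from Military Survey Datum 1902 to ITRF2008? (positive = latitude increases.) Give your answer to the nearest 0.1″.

1″ of latitude = 31.00 m, so Δφ = -524.0 / 31.00 = -16.903″.

Δφ = -16.9″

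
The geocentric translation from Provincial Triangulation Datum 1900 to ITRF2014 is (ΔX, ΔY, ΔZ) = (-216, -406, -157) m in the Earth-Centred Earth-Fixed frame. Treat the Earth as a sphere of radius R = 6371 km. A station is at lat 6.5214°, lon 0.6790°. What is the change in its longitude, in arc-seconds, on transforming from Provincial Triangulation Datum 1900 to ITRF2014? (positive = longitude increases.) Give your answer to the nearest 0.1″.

Δλ = -13.1″

sin φ = 0.113574, cos φ = 0.993530, sin λ = 0.011851, cos λ = 0.999930.
East component: ΔE = −sin λ·ΔX + cos λ·ΔY = −(0.011851)(-216) + (0.999930)(-406) = -403.41 m.
1° of latitude spans πR/180 = 111195 m; at latitude φ, 1° of longitude spans that × cos φ = 110475.4 m, so Δλ = -403.41 / 110475.4 × 3600 = -13.146″.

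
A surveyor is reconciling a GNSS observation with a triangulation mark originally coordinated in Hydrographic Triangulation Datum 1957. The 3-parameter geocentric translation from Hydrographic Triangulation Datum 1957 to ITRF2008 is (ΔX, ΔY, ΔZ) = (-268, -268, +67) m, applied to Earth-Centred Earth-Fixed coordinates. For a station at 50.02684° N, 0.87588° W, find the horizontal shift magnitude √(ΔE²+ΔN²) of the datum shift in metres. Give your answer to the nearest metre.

At φ = 50.02684°, λ = -0.87588°: sin φ = 0.766345, cos φ = 0.642429, sin λ = -0.015286, cos λ = 0.999883.
ΔE = −sin λ·ΔX + cos λ·ΔY = −(-0.015286)·(-268) + (0.999883)·(-268) = -272.07 m.
ΔN = −sin φ cos λ·ΔX − sin φ sin λ·ΔY + cos φ·ΔZ = −(0.766345)(0.999883)(-268) − (0.766345)(-0.015286)(-268) + (0.642429)(67) = 245.26 m.
Horizontal magnitude = √(ΔE² + ΔN²) = √((-272.07)² + 245.26²) = 366.29 m.

366 m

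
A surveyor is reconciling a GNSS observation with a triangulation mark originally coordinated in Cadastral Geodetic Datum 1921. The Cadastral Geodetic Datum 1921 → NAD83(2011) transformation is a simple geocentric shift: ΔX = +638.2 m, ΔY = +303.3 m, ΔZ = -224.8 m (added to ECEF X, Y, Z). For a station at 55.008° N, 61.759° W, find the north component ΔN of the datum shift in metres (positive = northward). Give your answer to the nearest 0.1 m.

The local north axis is (−sin φ cos λ, −sin φ sin λ, cos φ), giving ΔN = -247.395 + 218.896 − 128.914 = -157.41 m.

ΔN = -157.4 m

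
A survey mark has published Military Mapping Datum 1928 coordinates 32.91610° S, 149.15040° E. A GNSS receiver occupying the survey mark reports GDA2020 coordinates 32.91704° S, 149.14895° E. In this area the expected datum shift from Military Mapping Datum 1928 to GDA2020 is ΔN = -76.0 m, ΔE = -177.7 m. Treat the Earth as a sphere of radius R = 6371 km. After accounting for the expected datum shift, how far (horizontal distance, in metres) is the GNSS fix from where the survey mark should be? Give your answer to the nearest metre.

51 m

Observed coordinate differences: Δφ = -0.00094°, Δλ = -0.00145°.
Converting to metres (1° lat = 111195 m, cos φ = 0.839467): observed ΔN = -104.5 m, observed ΔE = -135.3 m.
Subtracting the expected shift leaves a residual of -104.5 − (-76.0) = -28.5 m north and -135.3 − (-177.7) = 42.4 m east.
Residual distance = √((-28.5)² + 42.4²) = 51.1 m.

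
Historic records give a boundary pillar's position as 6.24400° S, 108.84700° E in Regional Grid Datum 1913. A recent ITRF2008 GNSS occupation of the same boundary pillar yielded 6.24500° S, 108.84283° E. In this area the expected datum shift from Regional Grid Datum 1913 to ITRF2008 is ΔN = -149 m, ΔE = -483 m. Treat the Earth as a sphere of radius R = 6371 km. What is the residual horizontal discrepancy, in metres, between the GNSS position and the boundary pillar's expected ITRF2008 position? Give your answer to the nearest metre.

Observed coordinate differences: Δφ = -0.00100°, Δλ = -0.00417°.
Converting to metres (1° lat = 111195 m, cos φ = 0.994068): observed ΔN = -111.2 m, observed ΔE = -460.9 m.
Subtracting the expected shift leaves a residual of -111.2 − (-149) = 37.8 m north and -460.9 − (-483) = 22.1 m east.
Residual distance = √(37.8² + 22.1²) = 43.8 m.

44 m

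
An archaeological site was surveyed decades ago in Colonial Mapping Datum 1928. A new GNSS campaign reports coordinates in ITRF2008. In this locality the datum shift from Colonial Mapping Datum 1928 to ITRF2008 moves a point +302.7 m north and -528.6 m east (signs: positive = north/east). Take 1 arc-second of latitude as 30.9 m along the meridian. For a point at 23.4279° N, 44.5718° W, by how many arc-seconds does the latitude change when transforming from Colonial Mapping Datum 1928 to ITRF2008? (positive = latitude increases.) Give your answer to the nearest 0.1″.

1″ of latitude = 30.90 m, so Δφ = 302.7 / 30.90 = 9.796″.

Δφ = 9.8″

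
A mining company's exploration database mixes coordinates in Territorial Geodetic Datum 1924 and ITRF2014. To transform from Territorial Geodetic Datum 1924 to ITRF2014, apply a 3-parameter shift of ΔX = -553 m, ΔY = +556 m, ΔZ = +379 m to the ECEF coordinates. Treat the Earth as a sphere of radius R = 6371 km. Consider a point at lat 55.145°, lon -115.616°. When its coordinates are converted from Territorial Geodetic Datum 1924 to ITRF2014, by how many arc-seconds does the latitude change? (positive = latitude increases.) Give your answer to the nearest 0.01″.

sin φ = 0.820601, cos φ = 0.571502, sin λ = -0.901712, cos λ = -0.432338.
North component: ΔN = −sin φ cos λ·ΔX − sin φ sin λ·ΔY + cos φ·ΔZ = −(0.820601)(-0.432338)(-553) − (0.820601)(-0.901712)(556) + (0.571502)(379) = 431.82 m.
1° of latitude spans πR/180 = 111195 m, so Δφ = 431.82 / 111195 × 3600 = 13.980″.

Δφ = 13.98″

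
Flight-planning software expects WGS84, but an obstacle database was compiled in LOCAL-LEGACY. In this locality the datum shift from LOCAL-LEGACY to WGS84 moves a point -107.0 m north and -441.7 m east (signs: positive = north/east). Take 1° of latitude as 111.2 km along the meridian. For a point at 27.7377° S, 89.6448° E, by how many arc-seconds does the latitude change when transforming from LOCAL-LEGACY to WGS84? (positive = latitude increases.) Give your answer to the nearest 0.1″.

1° of latitude = 111.2 km, so Δφ = -107.0 / 111200 = -0.0009622° = -3.464″.

Δφ = -3.5″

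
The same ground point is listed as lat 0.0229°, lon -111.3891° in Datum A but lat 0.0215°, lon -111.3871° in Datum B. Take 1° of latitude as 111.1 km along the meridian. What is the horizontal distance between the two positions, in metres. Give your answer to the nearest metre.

271 m

Δφ = 0.0215° − 0.0229° = -0.0014°; Δλ = -111.3871° − -111.3891° = +0.0020°.
ΔN = Δφ × 111100 = -155.5 m; ΔE = Δλ × 111100 × cos(0.0229°) = +0.0020 × 111100 × 1.000000 = 222.2 m.
Distance = √(ΔE² + ΔN²) = √(222.2² + (-155.5)²) = 271.2 m.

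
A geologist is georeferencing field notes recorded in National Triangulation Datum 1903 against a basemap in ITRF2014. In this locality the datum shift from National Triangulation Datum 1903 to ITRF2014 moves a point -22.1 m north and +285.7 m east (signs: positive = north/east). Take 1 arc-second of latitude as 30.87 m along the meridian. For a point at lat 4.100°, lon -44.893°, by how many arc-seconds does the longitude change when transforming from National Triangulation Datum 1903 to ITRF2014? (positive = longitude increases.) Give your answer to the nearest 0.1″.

Δλ = 9.3″

At latitude 4.100°, cos φ = 0.997441.
1″ of longitude at this latitude = 30.87 × cos φ = 30.7910 m, so Δλ = 285.7 / 30.7910 = 9.279″.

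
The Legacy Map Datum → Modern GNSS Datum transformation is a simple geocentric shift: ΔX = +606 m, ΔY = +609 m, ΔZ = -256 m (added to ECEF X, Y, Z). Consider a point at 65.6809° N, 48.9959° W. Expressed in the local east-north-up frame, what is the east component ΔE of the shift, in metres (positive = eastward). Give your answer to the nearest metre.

ΔE = 857 m

The local east axis at (φ, λ) is (−sin λ, cos λ, 0), so ΔE = −sin(-48.9959°)·606 + cos(-48.9959°)·609 = 856.90 m.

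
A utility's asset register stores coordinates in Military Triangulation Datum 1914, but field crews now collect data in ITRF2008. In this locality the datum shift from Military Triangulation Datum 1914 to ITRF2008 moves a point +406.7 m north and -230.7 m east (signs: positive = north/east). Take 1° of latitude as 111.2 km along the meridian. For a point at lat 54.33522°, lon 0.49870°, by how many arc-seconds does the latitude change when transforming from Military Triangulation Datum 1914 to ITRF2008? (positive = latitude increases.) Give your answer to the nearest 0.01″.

Δφ = 13.17″

1° of latitude = 111.2 km, so Δφ = 406.7 / 111200 = 0.0036574° = 13.167″.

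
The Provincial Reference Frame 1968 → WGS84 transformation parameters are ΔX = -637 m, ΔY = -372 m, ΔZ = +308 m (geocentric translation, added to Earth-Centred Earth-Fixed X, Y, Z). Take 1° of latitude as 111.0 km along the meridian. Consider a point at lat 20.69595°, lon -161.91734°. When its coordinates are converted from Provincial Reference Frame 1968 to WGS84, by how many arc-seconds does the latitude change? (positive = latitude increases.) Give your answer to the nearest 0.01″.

sin φ = 0.353409, cos φ = 0.935469, sin λ = -0.310389, cos λ = -0.950610.
North component: ΔN = −sin φ cos λ·ΔX − sin φ sin λ·ΔY + cos φ·ΔZ = −(0.353409)(-0.950610)(-637) − (0.353409)(-0.310389)(-372) + (0.935469)(308) = 33.32 m.
1° of latitude spans 111000 m, so Δφ = 33.32 / 111000 × 3600 = 1.081″.

Δφ = 1.08″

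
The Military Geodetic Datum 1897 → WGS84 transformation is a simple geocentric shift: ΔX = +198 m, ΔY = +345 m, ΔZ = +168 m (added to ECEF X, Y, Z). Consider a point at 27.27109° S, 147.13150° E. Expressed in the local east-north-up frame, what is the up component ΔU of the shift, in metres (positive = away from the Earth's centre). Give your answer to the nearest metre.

ΔU = -58 m

The local up (radial) axis is (cos φ cos λ, cos φ sin λ, sin φ), giving ΔU = -147.819 + 166.424 − 76.978 = -58.37 m.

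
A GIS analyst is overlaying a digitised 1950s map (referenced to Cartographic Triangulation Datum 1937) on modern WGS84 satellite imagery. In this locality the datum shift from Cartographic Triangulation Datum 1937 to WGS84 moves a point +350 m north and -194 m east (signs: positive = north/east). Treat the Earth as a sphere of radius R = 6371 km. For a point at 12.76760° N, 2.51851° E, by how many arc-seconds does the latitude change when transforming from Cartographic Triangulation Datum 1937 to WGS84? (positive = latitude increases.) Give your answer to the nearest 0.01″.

Δφ = 11.33″

On a sphere of radius R, 1 rad of latitude = R, so Δφ = ΔN / R = 350.0 / 6371000 = 5.4936e-05 rad = 11.331″.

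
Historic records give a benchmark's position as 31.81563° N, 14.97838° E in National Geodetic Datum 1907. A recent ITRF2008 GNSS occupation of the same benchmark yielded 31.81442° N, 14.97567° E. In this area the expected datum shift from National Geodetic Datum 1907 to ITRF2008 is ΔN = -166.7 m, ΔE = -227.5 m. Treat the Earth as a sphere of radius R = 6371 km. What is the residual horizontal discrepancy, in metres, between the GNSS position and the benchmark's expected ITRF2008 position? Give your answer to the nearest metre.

43 m

Observed coordinate differences: Δφ = -0.00121°, Δλ = -0.00271°.
Converting to metres (1° lat = 111195 m, cos φ = 0.849749): observed ΔN = -134.5 m, observed ΔE = -256.1 m.
Subtracting the expected shift leaves a residual of -134.5 − (-166.7) = 32.2 m north and -256.1 − (-227.5) = -28.6 m east.
Residual distance = √(32.2² + (-28.6)²) = 43.0 m.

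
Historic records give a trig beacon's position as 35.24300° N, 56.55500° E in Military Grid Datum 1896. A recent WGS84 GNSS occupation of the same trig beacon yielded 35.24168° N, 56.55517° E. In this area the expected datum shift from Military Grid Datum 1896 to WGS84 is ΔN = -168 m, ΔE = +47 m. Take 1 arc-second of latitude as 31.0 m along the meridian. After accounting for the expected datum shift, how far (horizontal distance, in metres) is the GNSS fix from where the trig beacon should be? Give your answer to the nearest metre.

Observed coordinate differences: Δφ = -0.00132°, Δλ = +0.00017°.
Converting to metres (1° lat = 111600 m, cos φ = 0.816712): observed ΔN = -147.3 m, observed ΔE = 15.5 m.
Subtracting the expected shift leaves a residual of -147.3 − (-168) = 20.7 m north and 15.5 − (47) = -31.5 m east.
Residual distance = √(20.7² + (-31.5)²) = 37.7 m.

38 m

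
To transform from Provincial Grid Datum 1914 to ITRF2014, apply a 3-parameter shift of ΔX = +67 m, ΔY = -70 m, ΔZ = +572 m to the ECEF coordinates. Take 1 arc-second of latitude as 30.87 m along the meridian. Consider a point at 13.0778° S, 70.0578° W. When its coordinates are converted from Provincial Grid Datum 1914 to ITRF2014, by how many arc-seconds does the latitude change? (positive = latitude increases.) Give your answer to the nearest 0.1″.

Δφ = 18.7″

sin φ = -0.226274, cos φ = 0.974064, sin λ = -0.940037, cos λ = 0.341072.
North component: ΔN = −sin φ cos λ·ΔX − sin φ sin λ·ΔY + cos φ·ΔZ = −(-0.226274)(0.341072)(67) − (-0.226274)(-0.940037)(-70) + (0.974064)(572) = 577.22 m.
1° of latitude spans 3600 × 30.87 = 111132 m, so Δφ = 577.22 / 111132 × 3600 = 18.699″.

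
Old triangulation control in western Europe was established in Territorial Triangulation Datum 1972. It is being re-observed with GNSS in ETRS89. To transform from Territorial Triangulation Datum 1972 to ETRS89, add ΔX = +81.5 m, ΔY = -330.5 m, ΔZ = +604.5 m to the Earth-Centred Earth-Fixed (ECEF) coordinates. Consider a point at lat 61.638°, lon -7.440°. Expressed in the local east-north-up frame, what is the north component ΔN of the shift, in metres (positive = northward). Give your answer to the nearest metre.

ΔN = 178 m

At φ = 61.638°, λ = -7.440°: sin φ = 0.879964, cos φ = 0.475041, sin λ = -0.129488, cos λ = 0.991581.
ΔN = −sin φ cos λ·ΔX − sin φ sin λ·ΔY + cos φ·ΔZ = −(0.879964)(0.991581)(81.5) − (0.879964)(-0.129488)(-330.5) + (0.475041)(604.5) = 178.39 m.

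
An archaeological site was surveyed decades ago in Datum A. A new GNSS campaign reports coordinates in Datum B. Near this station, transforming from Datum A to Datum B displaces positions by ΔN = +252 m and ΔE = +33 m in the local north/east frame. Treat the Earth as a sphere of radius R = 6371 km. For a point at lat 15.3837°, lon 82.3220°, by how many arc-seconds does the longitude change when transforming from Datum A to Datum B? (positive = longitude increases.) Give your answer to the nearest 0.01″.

Δλ = 1.11″

At latitude 15.3837°, cos φ = 0.964171.
One radian of longitude at latitude φ spans R cos φ, so Δλ = ΔE / (R cos φ) = 33.0 / (6371000 × 0.964171) = 5.3722e-06 rad = 1.108″.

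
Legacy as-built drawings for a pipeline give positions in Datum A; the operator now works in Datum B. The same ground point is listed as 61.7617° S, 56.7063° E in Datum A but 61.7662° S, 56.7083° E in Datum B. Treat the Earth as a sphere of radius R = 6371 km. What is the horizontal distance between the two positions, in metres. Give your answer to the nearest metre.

Δφ = -61.7662° − -61.7617° = -0.0045°; Δλ = 56.7083° − 56.7063° = +0.0020°.
1° along a meridian = πR/180 = 111195 m.
ΔN = Δφ × 111195 = -500.4 m; ΔE = Δλ × 111195 × cos(-61.7617°) = +0.0020 × 111195 × 0.473140 = 105.2 m.
Distance = √(ΔE² + ΔN²) = √(105.2² + (-500.4)²) = 511.3 m.

511 m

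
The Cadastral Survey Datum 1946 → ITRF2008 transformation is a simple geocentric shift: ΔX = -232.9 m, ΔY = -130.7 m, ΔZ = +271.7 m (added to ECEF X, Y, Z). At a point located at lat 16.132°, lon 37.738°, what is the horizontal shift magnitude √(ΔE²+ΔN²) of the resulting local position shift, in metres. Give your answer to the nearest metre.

At φ = 16.132°, λ = 37.738°: sin φ = 0.277851, cos φ = 0.960624, sin λ = 0.612052, cos λ = 0.790818.
ΔE = −sin λ·ΔX + cos λ·ΔY = −(0.612052)·(-232.9) + (0.790818)·(-130.7) = 39.19 m.
ΔN = −sin φ cos λ·ΔX − sin φ sin λ·ΔY + cos φ·ΔZ = −(0.277851)(0.790818)(-232.9) − (0.277851)(0.612052)(-130.7) + (0.960624)(271.7) = 334.40 m.
Horizontal magnitude = √(ΔE² + ΔN²) = √(39.19² + 334.40²) = 336.69 m.

337 m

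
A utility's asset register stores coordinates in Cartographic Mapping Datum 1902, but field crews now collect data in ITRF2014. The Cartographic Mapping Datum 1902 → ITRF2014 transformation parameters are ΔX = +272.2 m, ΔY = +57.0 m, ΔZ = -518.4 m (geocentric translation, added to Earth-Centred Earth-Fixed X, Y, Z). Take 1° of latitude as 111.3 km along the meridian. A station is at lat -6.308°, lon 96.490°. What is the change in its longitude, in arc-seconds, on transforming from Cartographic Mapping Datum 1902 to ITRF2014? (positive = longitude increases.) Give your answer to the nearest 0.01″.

Δλ = -9.01″

sin φ = -0.109873, cos φ = 0.993946, sin λ = 0.993592, cos λ = -0.113030.
East component: ΔE = −sin λ·ΔX + cos λ·ΔY = −(0.993592)(272.2) + (-0.113030)(57.0) = -276.90 m.
1° of latitude spans 111300 m; at latitude φ, 1° of longitude spans that × cos φ = 110626.1 m, so Δλ = -276.90 / 110626.1 × 3600 = -9.011″.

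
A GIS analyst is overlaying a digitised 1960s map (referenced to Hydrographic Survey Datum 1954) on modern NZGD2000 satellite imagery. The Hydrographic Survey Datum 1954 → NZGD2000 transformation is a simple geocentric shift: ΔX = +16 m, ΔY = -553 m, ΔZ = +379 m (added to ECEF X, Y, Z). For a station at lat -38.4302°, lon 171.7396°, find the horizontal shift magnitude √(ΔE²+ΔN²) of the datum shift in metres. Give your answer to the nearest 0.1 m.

594.5 m

The local east axis at (φ, λ) is (−sin λ, cos λ, 0), so ΔE = −sin(171.7396°)·16 + cos(171.7396°)·(-553) = 544.96 m.
The local north axis is (−sin φ cos λ, −sin φ sin λ, cos φ), giving ΔN = -9.842 − 49.383 + 296.896 = 237.67 m.
Horizontal magnitude = √(ΔE² + ΔN²) = √(544.96² + 237.67²) = 594.54 m.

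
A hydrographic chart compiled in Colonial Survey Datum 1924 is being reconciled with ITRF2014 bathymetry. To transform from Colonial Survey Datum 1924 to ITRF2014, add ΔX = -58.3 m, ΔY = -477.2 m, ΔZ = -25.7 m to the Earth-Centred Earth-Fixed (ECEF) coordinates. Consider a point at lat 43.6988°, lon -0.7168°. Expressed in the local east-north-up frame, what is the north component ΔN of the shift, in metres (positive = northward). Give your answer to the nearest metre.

The local north axis is (−sin φ cos λ, −sin φ sin λ, cos φ), giving ΔN = 40.274 − 4.124 − 18.581 = 17.57 m.

ΔN = 18 m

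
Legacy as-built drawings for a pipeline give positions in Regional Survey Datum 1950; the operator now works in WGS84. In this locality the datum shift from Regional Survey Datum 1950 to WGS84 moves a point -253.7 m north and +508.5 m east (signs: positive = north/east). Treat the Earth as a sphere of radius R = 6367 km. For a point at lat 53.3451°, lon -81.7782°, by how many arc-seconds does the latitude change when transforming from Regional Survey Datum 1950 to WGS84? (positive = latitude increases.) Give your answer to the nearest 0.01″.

Δφ = -8.22″

On a sphere of radius R, 1 rad of latitude = R, so Δφ = ΔN / R = -253.7 / 6367000 = -3.9846e-05 rad = -8.219″.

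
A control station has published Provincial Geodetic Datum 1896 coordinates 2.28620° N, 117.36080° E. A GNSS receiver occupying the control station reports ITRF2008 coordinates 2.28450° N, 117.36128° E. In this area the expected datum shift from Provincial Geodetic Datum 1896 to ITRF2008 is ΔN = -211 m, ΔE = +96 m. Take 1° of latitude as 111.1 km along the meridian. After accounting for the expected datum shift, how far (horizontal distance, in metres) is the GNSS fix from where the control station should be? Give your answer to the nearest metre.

Observed coordinate differences: Δφ = -0.00170°, Δλ = +0.00048°.
Converting to metres (1° lat = 111100 m, cos φ = 0.999204): observed ΔN = -188.9 m, observed ΔE = 53.3 m.
Subtracting the expected shift leaves a residual of -188.9 − (-211) = 22.1 m north and 53.3 − (96) = -42.7 m east.
Residual distance = √(22.1² + (-42.7)²) = 48.1 m.

48 m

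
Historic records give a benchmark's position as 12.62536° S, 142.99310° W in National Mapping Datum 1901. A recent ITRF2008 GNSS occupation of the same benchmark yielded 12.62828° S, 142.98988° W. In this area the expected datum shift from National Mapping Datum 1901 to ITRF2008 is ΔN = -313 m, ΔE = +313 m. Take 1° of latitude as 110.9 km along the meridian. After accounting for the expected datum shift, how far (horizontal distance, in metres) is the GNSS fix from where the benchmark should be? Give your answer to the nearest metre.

37 m

Observed coordinate differences: Δφ = -0.00292°, Δλ = +0.00322°.
Converting to metres (1° lat = 110900 m, cos φ = 0.975820): observed ΔN = -323.8 m, observed ΔE = 348.5 m.
Subtracting the expected shift leaves a residual of -323.8 − (-313) = -10.8 m north and 348.5 − (313) = 35.5 m east.
Residual distance = √((-10.8)² + 35.5²) = 37.1 m.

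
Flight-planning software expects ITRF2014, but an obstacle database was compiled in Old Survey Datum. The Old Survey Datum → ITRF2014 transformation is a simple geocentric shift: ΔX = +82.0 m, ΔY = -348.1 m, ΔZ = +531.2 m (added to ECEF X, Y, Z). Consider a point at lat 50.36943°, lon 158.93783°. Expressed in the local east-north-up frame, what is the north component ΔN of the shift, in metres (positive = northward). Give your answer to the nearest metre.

The local north axis is (−sin φ cos λ, −sin φ sin λ, cos φ), giving ΔN = 58.935 + 96.349 + 338.818 = 494.10 m.

ΔN = 494 m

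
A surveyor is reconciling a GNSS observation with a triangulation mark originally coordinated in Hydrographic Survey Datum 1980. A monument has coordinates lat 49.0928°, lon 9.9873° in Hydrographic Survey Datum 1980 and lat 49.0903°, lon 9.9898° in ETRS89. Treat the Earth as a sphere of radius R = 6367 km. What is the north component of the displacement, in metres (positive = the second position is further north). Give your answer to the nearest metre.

Δφ = 49.0903° − 49.0928° = -0.0025°; Δλ = 9.9898° − 9.9873° = +0.0025°.
1° along a meridian = πR/180 = 111125 m.
ΔN = Δφ × 111125 = -277.8 m; ΔE = Δλ × 111125 × cos(49.0928°) = +0.0025 × 111125 × 0.654836 = 181.9 m.

ΔN = -278 m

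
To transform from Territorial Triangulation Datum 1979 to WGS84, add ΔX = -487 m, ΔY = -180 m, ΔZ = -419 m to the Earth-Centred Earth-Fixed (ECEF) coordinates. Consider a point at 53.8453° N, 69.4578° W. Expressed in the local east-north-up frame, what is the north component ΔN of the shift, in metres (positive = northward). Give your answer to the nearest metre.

At φ = 53.8453°, λ = -69.4578°: sin φ = 0.807427, cos φ = 0.589967, sin λ = -0.936414, cos λ = 0.350897.
ΔN = −sin φ cos λ·ΔX − sin φ sin λ·ΔY + cos φ·ΔZ = −(0.807427)(0.350897)(-487) − (0.807427)(-0.936414)(-180) + (0.589967)(-419) = -245.31 m.

ΔN = -245 m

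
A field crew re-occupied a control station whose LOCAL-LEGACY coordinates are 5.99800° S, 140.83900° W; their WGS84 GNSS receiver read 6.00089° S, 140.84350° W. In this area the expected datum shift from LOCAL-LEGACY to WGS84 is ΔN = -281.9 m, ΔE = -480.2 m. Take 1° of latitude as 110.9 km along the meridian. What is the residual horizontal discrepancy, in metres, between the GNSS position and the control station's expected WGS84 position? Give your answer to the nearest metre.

Observed coordinate differences: Δφ = -0.00289°, Δλ = -0.00450°.
Converting to metres (1° lat = 110900 m, cos φ = 0.994526): observed ΔN = -320.5 m, observed ΔE = -496.3 m.
Subtracting the expected shift leaves a residual of -320.5 − (-281.9) = -38.6 m north and -496.3 − (-480.2) = -16.1 m east.
Residual distance = √((-38.6)² + (-16.1)²) = 41.8 m.

42 m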